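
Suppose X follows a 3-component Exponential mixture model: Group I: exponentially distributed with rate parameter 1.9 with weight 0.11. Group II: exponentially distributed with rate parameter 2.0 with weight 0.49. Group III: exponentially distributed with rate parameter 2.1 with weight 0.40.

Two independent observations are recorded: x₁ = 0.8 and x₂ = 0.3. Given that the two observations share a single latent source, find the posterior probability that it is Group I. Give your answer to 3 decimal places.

0.111

By Bayes' theorem, P(k | x) = P(Z=k) f_k(x) / Σ_j P(Z=j) f_j(x).
Since both observations come from the same component, the likelihood for component k is f_k(x₁)·f_k(x₂).
  L_I = [1.9·e^(−1.9·0.8) = 1.9·e^(−1.5200) = 0.415553] × [1.0745] = 0.446511
  L_II = [2.0·e^(−2.0·0.8) = 2.0·e^(−1.6000) = 0.403793] × [1.09762] = 0.443213
  L_III = [2.1·e^(−2.1·0.8) = 2.1·e^(−1.6800) = 0.391385] × [1.11844] = 0.437742
Prior × likelihood for each component:
  P(Z=I)·L_I = 0.11 × 0.446511 = 0.0491162
  P(Z=II)·L_II = 0.49 × 0.443213 = 0.217174
  P(Z=III)·L_III = 0.40 × 0.437742 = 0.175097
Marginal: 0.0491162 + 0.217174 + 0.175097 = 0.441387
Responsibility of Group I: 0.0491162 / 0.441387 ≈ 0.111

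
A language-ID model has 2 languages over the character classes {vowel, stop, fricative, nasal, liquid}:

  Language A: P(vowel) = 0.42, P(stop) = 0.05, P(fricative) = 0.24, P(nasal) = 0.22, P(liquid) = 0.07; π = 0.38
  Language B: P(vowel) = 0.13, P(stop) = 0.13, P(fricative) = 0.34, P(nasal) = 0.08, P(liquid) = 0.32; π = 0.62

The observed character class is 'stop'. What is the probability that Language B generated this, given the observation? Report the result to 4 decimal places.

0.8092

Apply Bayes' rule: the posterior for each component is proportional to its prior times its likelihood at x.
Categorical probabilities:
  f_A = 0.05
  f_B = 0.13
Unnormalised posteriors:
  w_A·f_A = 0.38 × 0.05 = 0.019
  w_B·f_B = 0.62 × 0.13 = 0.0806
Marginal: 0.019 + 0.0806 = 0.0996
P(Language B | the observation) = 0.0806 / 0.0996 ≈ 0.8092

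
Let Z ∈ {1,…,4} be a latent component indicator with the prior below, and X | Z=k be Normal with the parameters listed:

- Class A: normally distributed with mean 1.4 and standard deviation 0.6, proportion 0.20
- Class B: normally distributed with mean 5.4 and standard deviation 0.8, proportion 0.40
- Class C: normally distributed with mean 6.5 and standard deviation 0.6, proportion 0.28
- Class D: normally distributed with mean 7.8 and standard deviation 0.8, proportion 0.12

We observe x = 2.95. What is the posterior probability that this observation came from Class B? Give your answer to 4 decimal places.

By Bayes' theorem, P(k | x) = w_k f_k(x) / Σ_j w_j f_j(x).
Evaluate each component's likelihood at the observed value:
  L_A = (1/(0.6·√(2π)))·exp(−(2.95−1.4)²/(2·0.6²)) = 0.664904·exp(-3.33681) = 0.0236376
  L_B = (1/(0.8·√(2π)))·exp(−(2.95−5.4)²/(2·0.8²)) = 0.498678·exp(-4.68945) = 0.0045837
  L_C = (1/(0.6·√(2π)))·exp(−(2.95−6.5)²/(2·0.6²)) = 0.664904·exp(-17.50347) = 1.66379e-08
  L_D = (1/(0.8·√(2π)))·exp(−(2.95−7.8)²/(2·0.8²)) = 0.498678·exp(-18.37695) = 5.20968e-09
Unnormalised posteriors:
  w_A·L_A = 0.20 × 0.0236376 = 0.00472751
  w_B·L_B = 0.40 × 0.0045837 = 0.00183348
  w_C·L_C = 0.28 × 1.66379e-08 = 4.6586e-09
  w_D·L_D = 0.12 × 5.20968e-09 = 6.25161e-10
Evidence: 0.00472751 + 0.00183348 + 4.6586e-09 + 6.25161e-10 = 0.006561
Responsibility of Class B: 0.00183348 / 0.006561 ≈ 0.2795

0.2795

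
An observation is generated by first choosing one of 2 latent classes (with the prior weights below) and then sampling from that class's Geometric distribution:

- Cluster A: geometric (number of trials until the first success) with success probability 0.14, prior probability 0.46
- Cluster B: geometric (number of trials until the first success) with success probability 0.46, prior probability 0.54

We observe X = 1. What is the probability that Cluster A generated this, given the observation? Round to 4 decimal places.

0.2059

P(component k | x) = w_k·f_k(x) / marginal(x), where marginal(x) = Σ_j w_j·f_j(x).
Component likelihoods at x = 1:
  p_A = 0.14·(1−0.14)^0 = 0.14·1 = 0.14
  p_B = 0.46·(1−0.46)^0 = 0.46·1 = 0.46
Multiply by the mixture weights:
  w_A·p_A = 0.46 × 0.14 = 0.0644
  w_B·p_B = 0.54 × 0.46 = 0.2484
Sum: 0.0644 + 0.2484 = 0.3128
Responsibility of Cluster A: 0.0644 / 0.3128 ≈ 0.2059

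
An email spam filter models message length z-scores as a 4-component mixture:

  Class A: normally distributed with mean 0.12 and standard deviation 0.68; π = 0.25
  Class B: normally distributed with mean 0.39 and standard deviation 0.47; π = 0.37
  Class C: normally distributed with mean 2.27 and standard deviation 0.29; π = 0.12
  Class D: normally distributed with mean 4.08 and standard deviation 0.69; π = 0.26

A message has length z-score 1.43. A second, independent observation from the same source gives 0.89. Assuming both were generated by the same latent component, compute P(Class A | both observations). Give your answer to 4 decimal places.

Apply Bayes' rule: the posterior for each component is proportional to its prior times its likelihood at x.
Since both observations come from the same component, the likelihood for component k is f_k(x₁)·f_k(x₂).
  p_A = [(1/(0.68·√(2π)))·exp(−(1.43−0.12)²/(2·0.68²)) = 0.586680·exp(-1.85564) = 0.0917287] × [0.309008] = 0.0283449
  p_B = [(1/(0.47·√(2π)))·exp(−(1.43−0.39)²/(2·0.47²)) = 0.848813·exp(-2.44817) = 0.0733816] × [0.482014] = 0.0353709
  p_C = [(1/(0.29·√(2π)))·exp(−(1.43−2.27)²/(2·0.29²)) = 1.375663·exp(-4.19501) = 0.0207321] × [1.66467e-05] = 3.45121e-07
  p_D = [(1/(0.69·√(2π)))·exp(−(1.43−4.08)²/(2·0.69²)) = 0.578177·exp(-7.37503) = 0.00036235] × [1.32064e-05] = 4.78533e-09
Multiply by the mixture weights:
  π_A·p_A = 0.25 × 0.0283449 = 0.00708622
  π_B·p_B = 0.37 × 0.0353709 = 0.0130872
  π_C·p_C = 0.12 × 3.45121e-07 = 4.14146e-08
  π_D·p_D = 0.26 × 4.78533e-09 = 1.24419e-09
Marginal: 0.00708622 + 0.0130872 + 4.14146e-08 + 1.24419e-09 = 0.0201735
So the posterior for Class A is 0.00708622 / 0.0201735 ≈ 0.3513.

0.3513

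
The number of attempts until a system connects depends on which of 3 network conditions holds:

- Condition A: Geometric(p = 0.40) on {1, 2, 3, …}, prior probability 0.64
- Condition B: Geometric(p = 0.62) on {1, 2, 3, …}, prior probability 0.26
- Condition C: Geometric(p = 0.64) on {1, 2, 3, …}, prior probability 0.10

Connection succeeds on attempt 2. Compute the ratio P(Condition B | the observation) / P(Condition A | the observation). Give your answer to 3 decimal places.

0.399

The posterior odds equal the prior odds times the likelihood ratio: (π_i/π_j)·(f_i(x)/f_j(x)).
Component likelihoods at x = 2:
  f_A = 0.40·(1−0.40)^1 = 0.40·0.6 = 0.24
  f_B = 0.62·(1−0.62)^1 = 0.62·0.38 = 0.2356
  f_C = 0.64·(1−0.64)^1 = 0.64·0.36 = 0.2304
Odds = (0.26/0.64) × (0.2356/0.24) = 0.40625 × 0.981667 ≈ 0.399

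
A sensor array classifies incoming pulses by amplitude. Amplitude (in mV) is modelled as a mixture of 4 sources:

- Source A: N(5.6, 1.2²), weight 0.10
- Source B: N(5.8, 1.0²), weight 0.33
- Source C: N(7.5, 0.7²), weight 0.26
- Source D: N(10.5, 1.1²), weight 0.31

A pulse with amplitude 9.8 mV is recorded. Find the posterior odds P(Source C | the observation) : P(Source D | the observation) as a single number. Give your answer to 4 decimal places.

Only the two components matter; the odds are (π_i f_i(x)) / (π_j f_j(x)).
Normal densities:
  f_A = (1/(1.2·√(2π)))·exp(−(9.8−5.6)²/(2·1.2²)) = 0.332452·exp(-6.12500) = 0.000727236
  f_B = (1/(1.0·√(2π)))·exp(−(9.8−5.8)²/(2·1.0²)) = 0.398942·exp(-8.00000) = 0.00013383
  f_C = (1/(0.7·√(2π)))·exp(−(9.8−7.5)²/(2·0.7²)) = 0.569918·exp(-5.39796) = 0.00257934
  f_D = (1/(1.1·√(2π)))·exp(−(9.8−10.5)²/(2·1.1²)) = 0.362675·exp(-0.20248) = 0.296198
0.000670628 / 0.0918213 ≈ 0.0073

0.0073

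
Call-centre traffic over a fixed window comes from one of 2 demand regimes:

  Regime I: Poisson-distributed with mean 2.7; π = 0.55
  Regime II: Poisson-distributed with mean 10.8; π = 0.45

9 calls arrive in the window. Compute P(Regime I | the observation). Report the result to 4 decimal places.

0.0151

Posterior ∝ prior × likelihood, so P(k | x) ∝ P(Z=k) f_k(x); normalise over all components.
Component likelihoods at x = 9 calls:
  f_I = e^(−2.7)·2.7^9/9! = 0.00141226
  f_II = e^(−10.8)·10.8^9/9! = 0.112375
Weight by the priors:
  P(Z=I)·f_I = 0.55 × 0.00141226 = 0.000776745
  P(Z=II)·f_II = 0.45 × 0.112375 = 0.0505688
Sum: 0.000776745 + 0.0505688 = 0.0513456
P(Regime I | 9 calls) = 0.000776745 / 0.0513456 ≈ 0.0151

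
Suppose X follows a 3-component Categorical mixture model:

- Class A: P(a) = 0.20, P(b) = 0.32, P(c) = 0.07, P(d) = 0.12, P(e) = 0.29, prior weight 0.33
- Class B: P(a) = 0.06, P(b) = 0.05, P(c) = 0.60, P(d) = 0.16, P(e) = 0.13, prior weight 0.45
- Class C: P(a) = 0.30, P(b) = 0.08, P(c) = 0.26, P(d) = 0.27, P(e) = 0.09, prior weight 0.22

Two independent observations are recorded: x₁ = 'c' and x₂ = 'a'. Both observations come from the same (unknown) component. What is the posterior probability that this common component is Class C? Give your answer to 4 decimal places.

0.4518

Apply Bayes' rule: the posterior for each component is proportional to its prior times its likelihood at x.
Since both observations come from the same component, the likelihood for component k is f_k(x₁)·f_k(x₂).
  p_A = [P(c | comp) = 0.07] × [0.2] = 0.014
  p_B = [P(c | comp) = 0.60] × [0.06] = 0.036
  p_C = [P(c | comp) = 0.26] × [0.3] = 0.078
Weight by the priors:
  w_A·p_A = 0.33 × 0.014 = 0.00462
  w_B·p_B = 0.45 × 0.036 = 0.0162
  w_C·p_C = 0.22 × 0.078 = 0.01716
Marginal: 0.00462 + 0.0162 + 0.01716 = 0.03798
So the posterior for Class C is 0.01716 / 0.03798 ≈ 0.4518.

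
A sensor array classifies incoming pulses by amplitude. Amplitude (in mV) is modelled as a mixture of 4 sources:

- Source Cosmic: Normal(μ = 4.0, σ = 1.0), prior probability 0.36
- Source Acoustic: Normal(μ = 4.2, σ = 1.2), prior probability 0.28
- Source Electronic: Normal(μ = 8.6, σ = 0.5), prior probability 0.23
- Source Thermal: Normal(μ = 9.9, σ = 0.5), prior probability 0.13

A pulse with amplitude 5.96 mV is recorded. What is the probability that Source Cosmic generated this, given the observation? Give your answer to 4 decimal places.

0.3985

The responsibility of component k is π_k f_k(x) divided by Σ_j π_j f_j(x).
Evaluate each component's likelihood at the observed value:
  p_Cosmic = (1/(1.0·√(2π)))·exp(−(5.96−4.0)²/(2·1.0²)) = 0.398942·exp(-1.92080) = 0.0584409
  p_Acoustic = (1/(1.2·√(2π)))·exp(−(5.96−4.2)²/(2·1.2²)) = 0.332452·exp(-1.07556) = 0.113402
  p_Electronic = (1/(0.5·√(2π)))·exp(−(5.96−8.6)²/(2·0.5²)) = 0.797885·exp(-13.93920) = 7.05054e-07
  p_Thermal = (1/(0.5·√(2π)))·exp(−(5.96−9.9)²/(2·0.5²)) = 0.797885·exp(-31.04720) = 2.62007e-14
Prior × likelihood for each component:
  π_Cosmic·p_Cosmic = 0.36 × 0.0584409 = 0.0210387
  π_Acoustic·p_Acoustic = 0.28 × 0.113402 = 0.0317526
  π_Electronic·p_Electronic = 0.23 × 7.05054e-07 = 1.62162e-07
  π_Thermal·p_Thermal = 0.13 × 2.62007e-14 = 3.40609e-15
Sum: 0.0210387 + 0.0317526 + 1.62162e-07 + 3.40609e-15 = 0.0527915
So the posterior for Source Cosmic is 0.0210387 / 0.0527915 ≈ 0.3985.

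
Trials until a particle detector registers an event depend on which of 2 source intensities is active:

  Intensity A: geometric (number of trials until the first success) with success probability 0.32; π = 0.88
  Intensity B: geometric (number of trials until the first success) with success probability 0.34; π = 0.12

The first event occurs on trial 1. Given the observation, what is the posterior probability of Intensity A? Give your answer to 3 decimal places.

Posterior ∝ prior × likelihood, so P(k | x) ∝ π_k f_k(x); normalise over all components.
Geometric probabilities:
  L_A = 0.32
  L_B = 0.34
Weight by the priors:
  π_A·L_A = 0.88 × 0.32 = 0.2816
  π_B·L_B = 0.12 × 0.34 = 0.0408
Normaliser: 0.2816 + 0.0408 = 0.3224
P(Intensity A | 1) ≈ 0.873

0.873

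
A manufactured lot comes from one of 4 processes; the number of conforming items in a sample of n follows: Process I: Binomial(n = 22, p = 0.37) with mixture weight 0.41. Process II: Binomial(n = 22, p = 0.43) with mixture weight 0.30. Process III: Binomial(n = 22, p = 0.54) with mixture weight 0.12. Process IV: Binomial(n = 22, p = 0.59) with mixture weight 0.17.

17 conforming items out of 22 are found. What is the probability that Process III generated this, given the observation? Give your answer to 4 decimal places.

Posterior ∝ prior × likelihood, so P(k | x) ∝ π_k f_k(x); normalise over all components.
Binomial probabilities:
  L_I = C(22,17)·0.37^17·0.63^5 = 26334·4.56488e-08·0.0992437 = 0.000119302
  L_II = C(22,17)·0.43^17·0.57^5 = 26334·5.8744e-07·0.0601692 = 0.000930797
  L_III = C(22,17)·0.54^17·0.46^5 = 26334·2.82289e-05·0.0205963 = 0.0153109
  L_IV = C(22,17)·0.59^17·0.41^5 = 26334·0.000127199·0.0115856 = 0.0388079
Unnormalised posteriors:
  π_I·L_I = 0.41 × 0.000119302 = 4.8914e-05
  π_II·L_II = 0.30 × 0.000930797 = 0.000279239
  π_III·L_III = 0.12 × 0.0153109 = 0.0018373
  π_IV·L_IV = 0.17 × 0.0388079 = 0.00659735
Normaliser: 4.8914e-05 + 0.000279239 + 0.0018373 + 0.00659735 = 0.0087628
P(Process III | data) ≈ 0.2097

0.2097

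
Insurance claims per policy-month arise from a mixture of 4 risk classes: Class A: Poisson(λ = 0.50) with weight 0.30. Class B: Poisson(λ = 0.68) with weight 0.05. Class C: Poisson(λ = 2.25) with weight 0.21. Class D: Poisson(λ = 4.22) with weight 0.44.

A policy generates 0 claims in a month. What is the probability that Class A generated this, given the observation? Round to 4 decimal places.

Apply Bayes' rule: the posterior for each component is proportional to its prior times its likelihood at x.
Evaluate each component's likelihood at the observed value:
  L_A = 0.606531
  L_B = 0.506617
  L_C = 0.105399
  L_D = 0.0146986
Weight by the priors:
  π_A·L_A = 0.30 × 0.606531 = 0.181959
  π_B·L_B = 0.05 × 0.506617 = 0.0253308
  π_C·L_C = 0.21 × 0.105399 = 0.0221338
  π_D·L_D = 0.44 × 0.0146986 = 0.0064674
Denominator: 0.181959 + 0.0253308 + 0.0221338 + 0.0064674 = 0.235891
So the posterior for Class A is 0.181959 / 0.235891 ≈ 0.7714.

0.7714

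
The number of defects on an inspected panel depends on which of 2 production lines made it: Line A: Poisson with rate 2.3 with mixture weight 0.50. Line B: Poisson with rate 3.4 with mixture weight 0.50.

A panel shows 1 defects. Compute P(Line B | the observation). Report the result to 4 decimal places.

0.3298

Posterior ∝ prior × likelihood, so P(k | x) ∝ w_k f_k(x); normalise over all components.
Evaluate each component's likelihood at the observed value:
  L_A = 0.230595
  L_B = 0.113469
Multiply by the mixture weights:
  w_A·L_A = 0.50 × 0.230595 = 0.115298
  w_B·L_B = 0.50 × 0.113469 = 0.0567346
Marginal: 0.115298 + 0.0567346 = 0.172032
P(Line B | 1 defects) = 0.0567346 / 0.172032 ≈ 0.3298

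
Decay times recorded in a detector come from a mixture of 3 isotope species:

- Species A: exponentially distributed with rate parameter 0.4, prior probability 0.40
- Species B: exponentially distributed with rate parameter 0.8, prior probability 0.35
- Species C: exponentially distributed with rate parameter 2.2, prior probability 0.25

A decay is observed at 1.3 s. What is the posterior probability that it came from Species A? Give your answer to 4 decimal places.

By Bayes' theorem, P(k | x) = π_k f_k(x) / Σ_j π_j f_j(x).
Component likelihoods at x = 1.3 s:
  f_A = 0.4·e^(−0.4·1.3) = 0.4·e^(−0.5200) = 0.237808
  f_B = 0.8·e^(−0.8·1.3) = 0.8·e^(−1.0400) = 0.282764
  f_C = 2.2·e^(−2.2·1.3) = 2.2·e^(−2.8600) = 0.125991
Multiply by the mixture weights:
  π_A·f_A = 0.40 × 0.237808 = 0.0951233
  π_B·f_B = 0.35 × 0.282764 = 0.0989673
  π_C·f_C = 0.25 × 0.125991 = 0.0314978
Marginal: 0.0951233 + 0.0989673 + 0.0314978 = 0.225588
P(Species A | 1.3 s) ≈ 0.4217

0.4217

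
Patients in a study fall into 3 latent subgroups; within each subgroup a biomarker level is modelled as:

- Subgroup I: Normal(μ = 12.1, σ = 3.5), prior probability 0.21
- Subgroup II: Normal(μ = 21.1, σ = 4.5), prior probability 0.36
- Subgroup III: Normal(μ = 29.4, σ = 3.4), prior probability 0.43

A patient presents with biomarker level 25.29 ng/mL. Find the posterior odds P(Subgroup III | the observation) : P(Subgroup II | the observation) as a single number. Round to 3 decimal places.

Since P(k|x) ∝ P(Z=k) f_k(x), the posterior odds are P(Z=i) f_i(x) / (P(Z=j) f_j(x)).
Normal densities:
  L_I = 9.39482e-05
  L_II = 0.0574696
  L_III = 0.0565098
Posterior odds = (P(Z=III)·L_III) / (P(Z=II)·L_II) = (0.43·0.0565098) / (0.36·0.0574696) = 0.0242992 / 0.020689 ≈ 1.174

1.174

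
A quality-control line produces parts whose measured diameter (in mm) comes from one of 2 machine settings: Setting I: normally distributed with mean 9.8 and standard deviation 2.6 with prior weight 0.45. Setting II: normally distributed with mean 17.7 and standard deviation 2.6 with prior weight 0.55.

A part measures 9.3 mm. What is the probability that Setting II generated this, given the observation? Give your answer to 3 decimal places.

0.007

Posterior ∝ prior × likelihood, so P(k | x) ∝ π_k f_k(x); normalise over all components.
Component likelihoods at x = 9.3 mm:
  p_I = 0.150628
  p_II = 0.000830581
Weight by the priors:
  π_I·p_I = 0.45 × 0.150628 = 0.0677827
  π_II·p_II = 0.55 × 0.000830581 = 0.00045682
Marginal: 0.0677827 + 0.00045682 = 0.0682395
P(Setting II | the observation) = 0.00045682 / 0.0682395 ≈ 0.007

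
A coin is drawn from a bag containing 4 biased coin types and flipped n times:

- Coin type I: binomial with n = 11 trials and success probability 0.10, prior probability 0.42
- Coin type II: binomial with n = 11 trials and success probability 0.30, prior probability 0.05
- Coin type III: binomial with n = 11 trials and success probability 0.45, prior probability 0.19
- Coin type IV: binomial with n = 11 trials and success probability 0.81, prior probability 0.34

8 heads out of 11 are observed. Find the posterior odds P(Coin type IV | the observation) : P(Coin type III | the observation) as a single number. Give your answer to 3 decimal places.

8.130

Since P(k|x) ∝ π_k f_k(x), the posterior odds are π_i f_i(x) / (π_j f_j(x)).
Binomial probabilities:
  L_I = C(11,8)·0.10^8·0.90^3 = 165·1e-08·0.729 = 1.20285e-06
  L_II = C(11,8)·0.30^8·0.70^3 = 165·6.561e-05·0.343 = 0.0037132
  L_III = C(11,8)·0.45^8·0.55^3 = 165·0.00168151·0.166375 = 0.0461607
  L_IV = C(11,8)·0.81^8·0.19^3 = 165·0.185302·0.006859 = 0.209713
Odds = (0.34/0.19) × (0.209713/0.0461607) = 1.78947 × 4.54311 ≈ 8.130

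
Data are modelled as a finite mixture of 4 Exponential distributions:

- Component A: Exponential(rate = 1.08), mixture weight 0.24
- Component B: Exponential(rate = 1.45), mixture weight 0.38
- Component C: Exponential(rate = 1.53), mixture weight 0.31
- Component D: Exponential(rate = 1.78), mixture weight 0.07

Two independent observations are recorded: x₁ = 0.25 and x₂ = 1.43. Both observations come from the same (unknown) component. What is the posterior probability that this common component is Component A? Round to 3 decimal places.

Posterior ∝ prior × likelihood, so P(k | x) ∝ w_k f_k(x); normalise over all components.
Since both observations come from the same component, the likelihood for component k is f_k(x₁)·f_k(x₂).
  p_A = [1.08·e^(−1.08·0.25) = 1.08·e^(−0.2700) = 0.82445] × [0.230515] = 0.190048
  p_B = [1.45·e^(−1.45·0.25) = 1.45·e^(−0.3625) = 1.0091] × [0.18233] = 0.18399
  p_C = [1.53·e^(−1.53·0.25) = 1.53·e^(−0.3825) = 1.0437] × [0.171593] = 0.17909
  p_D = [1.78·e^(−1.78·0.25) = 1.78·e^(−0.4450) = 1.14067] × [0.139626] = 0.159267
Multiply by the mixture weights:
  w_A·p_A = 0.24 × 0.190048 = 0.0456116
  w_B·p_B = 0.38 × 0.18399 = 0.0699163
  w_C·p_C = 0.31 × 0.17909 = 0.055518
  w_D·p_D = 0.07 × 0.159267 = 0.0111487
Sum: 0.0456116 + 0.0699163 + 0.055518 + 0.0111487 = 0.182195
Responsibility of Component A: 0.0456116 / 0.182195 ≈ 0.250

0.250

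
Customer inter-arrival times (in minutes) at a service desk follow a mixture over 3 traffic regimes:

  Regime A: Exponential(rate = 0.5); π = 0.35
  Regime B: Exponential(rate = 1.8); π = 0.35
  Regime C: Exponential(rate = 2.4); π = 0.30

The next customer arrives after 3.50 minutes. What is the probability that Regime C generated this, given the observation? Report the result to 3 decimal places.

Apply Bayes' rule: the posterior for each component is proportional to its prior times its likelihood at x.
Evaluate each component's likelihood at the observed value:
  p_A = 0.5·e^(−0.5·3.50) = 0.5·e^(−1.7500) = 0.086887
  p_B = 1.8·e^(−1.8·3.50) = 1.8·e^(−6.3000) = 0.00330535
  p_C = 2.4·e^(−2.4·3.50) = 2.4·e^(−8.4000) = 0.000539682
Weight by the priors:
  w_A·p_A = 0.35 × 0.086887 = 0.0304104
  w_B·p_B = 0.35 × 0.00330535 = 0.00115687
  w_C·p_C = 0.30 × 0.000539682 = 0.000161904
Denominator: 0.0304104 + 0.00115687 + 0.000161904 = 0.0317292
So the posterior for Regime C is 0.000161904 / 0.0317292 ≈ 0.005.

0.005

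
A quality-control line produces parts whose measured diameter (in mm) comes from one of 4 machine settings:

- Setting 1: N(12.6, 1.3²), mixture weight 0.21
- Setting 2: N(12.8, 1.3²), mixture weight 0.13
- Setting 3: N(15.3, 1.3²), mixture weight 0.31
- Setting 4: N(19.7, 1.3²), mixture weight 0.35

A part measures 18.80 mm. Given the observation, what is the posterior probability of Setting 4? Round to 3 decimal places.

P(component k | x) = w_k·f_k(x) / marginal(x), where marginal(x) = Σ_j w_j·f_j(x).
Evaluate each component's likelihood at the observed value:
  f_1 = (1/(1.3·√(2π)))·exp(−(18.80−12.6)²/(2·1.3²)) = 0.306879·exp(-11.37278) = 3.53045e-06
  f_2 = (1/(1.3·√(2π)))·exp(−(18.80−12.8)²/(2·1.3²)) = 0.306879·exp(-10.65089) = 7.26683e-06
  f_3 = (1/(1.3·√(2π)))·exp(−(18.80−15.3)²/(2·1.3²)) = 0.306879·exp(-3.62426) = 0.00818409
  f_4 = (1/(1.3·√(2π)))·exp(−(18.80−19.7)²/(2·1.3²)) = 0.306879·exp(-0.23964) = 0.241485
Weight by the priors:
  w_1·f_1 = 0.21 × 3.53045e-06 = 7.41396e-07
  w_2·f_2 = 0.13 × 7.26683e-06 = 9.44688e-07
  w_3·f_3 = 0.31 × 0.00818409 = 0.00253707
  w_4·f_4 = 0.35 × 0.241485 = 0.0845198
Normaliser: 7.41396e-07 + 9.44688e-07 + 0.00253707 + 0.0845198 = 0.0870585
P(Setting 4 | 18.80 mm) ≈ 0.971

0.971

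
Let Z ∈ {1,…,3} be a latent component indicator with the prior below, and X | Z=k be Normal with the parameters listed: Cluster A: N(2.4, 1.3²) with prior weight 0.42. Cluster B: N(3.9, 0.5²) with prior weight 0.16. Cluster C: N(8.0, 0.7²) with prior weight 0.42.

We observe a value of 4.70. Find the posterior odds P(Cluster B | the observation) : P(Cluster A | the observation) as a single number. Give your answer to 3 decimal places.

Posterior odds = (P(Z=i) f_i(x)) / (P(Z=j) f_j(x)); the normalising sum cancels.
Evaluate each component's likelihood at the observed value:
  p_A = (1/(1.3·√(2π)))·exp(−(4.70−2.4)²/(2·1.3²)) = 0.306879·exp(-1.56509) = 0.064159
  p_B = (1/(0.5·√(2π)))·exp(−(4.70−3.9)²/(2·0.5²)) = 0.797885·exp(-1.28000) = 0.221842
  p_C = (1/(0.7·√(2π)))·exp(−(4.70−8.0)²/(2·0.7²)) = 0.569918·exp(-11.11224) = 8.50796e-06
Posterior odds = (P(Z=B)·p_B) / (P(Z=A)·p_A) = (0.16·0.221842) / (0.42·0.064159) = 0.0354947 / 0.0269468 ≈ 1.317

1.317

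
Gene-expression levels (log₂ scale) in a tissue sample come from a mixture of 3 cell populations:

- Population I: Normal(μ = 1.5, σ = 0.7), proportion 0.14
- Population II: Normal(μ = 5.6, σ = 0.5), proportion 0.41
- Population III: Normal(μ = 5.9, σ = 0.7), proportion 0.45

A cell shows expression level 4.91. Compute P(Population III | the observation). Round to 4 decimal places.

P(component k | x) = π_k·f_k(x) / marginal(x), where marginal(x) = Σ_j π_j·f_j(x).
Normal densities:
  L_I = (1/(0.7·√(2π)))·exp(−(4.91−1.5)²/(2·0.7²)) = 0.569918·exp(-11.86541) = 4.00618e-06
  L_II = (1/(0.5·√(2π)))·exp(−(4.91−5.6)²/(2·0.5²)) = 0.797885·exp(-0.95220) = 0.307897
  L_III = (1/(0.7·√(2π)))·exp(−(4.91−5.9)²/(2·0.7²)) = 0.569918·exp(-1.00010) = 0.20964
Unnormalised posteriors:
  π_I·L_I = 0.14 × 4.00618e-06 = 5.60866e-07
  π_II·L_II = 0.41 × 0.307897 = 0.126238
  π_III·L_III = 0.45 × 0.20964 = 0.0943378
Sum: 5.60866e-07 + 0.126238 + 0.0943378 = 0.220576
So the posterior for Population III is 0.0943378 / 0.220576 ≈ 0.4277.

0.4277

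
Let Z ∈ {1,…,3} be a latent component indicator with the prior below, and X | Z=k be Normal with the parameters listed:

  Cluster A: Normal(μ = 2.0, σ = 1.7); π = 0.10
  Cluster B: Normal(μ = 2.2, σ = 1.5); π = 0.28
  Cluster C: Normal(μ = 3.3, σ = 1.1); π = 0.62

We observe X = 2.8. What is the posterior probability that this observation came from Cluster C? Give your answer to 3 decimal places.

P(component k | x) = w_k·f_k(x) / marginal(x), where marginal(x) = Σ_j w_j·f_j(x).
Evaluate each component's likelihood at the observed value:
  f_A = 0.210074
  f_B = 0.245513
  f_C = 0.327079
Multiply by the mixture weights:
  w_A·f_A = 0.10 × 0.210074 = 0.0210074
  w_B·f_B = 0.28 × 0.245513 = 0.0687438
  w_C·f_C = 0.62 × 0.327079 = 0.202789
Denominator: 0.0210074 + 0.0687438 + 0.202789 = 0.29254
P(Cluster C | the observation) ≈ 0.693

0.693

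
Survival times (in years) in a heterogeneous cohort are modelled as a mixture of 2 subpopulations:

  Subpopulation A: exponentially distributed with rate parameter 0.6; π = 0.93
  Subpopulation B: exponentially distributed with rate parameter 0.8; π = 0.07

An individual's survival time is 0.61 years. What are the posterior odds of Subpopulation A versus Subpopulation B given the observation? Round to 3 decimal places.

The posterior odds equal the prior odds times the likelihood ratio: (P(Z=i)/P(Z=j))·(f_i(x)/f_j(x)).
Component likelihoods at x = 0.61 years:
  f_A = 0.416102
  f_B = 0.491082
Odds = (0.93/0.07) × (0.416102/0.491082) = 13.2857 × 0.847316 ≈ 11.257

11.257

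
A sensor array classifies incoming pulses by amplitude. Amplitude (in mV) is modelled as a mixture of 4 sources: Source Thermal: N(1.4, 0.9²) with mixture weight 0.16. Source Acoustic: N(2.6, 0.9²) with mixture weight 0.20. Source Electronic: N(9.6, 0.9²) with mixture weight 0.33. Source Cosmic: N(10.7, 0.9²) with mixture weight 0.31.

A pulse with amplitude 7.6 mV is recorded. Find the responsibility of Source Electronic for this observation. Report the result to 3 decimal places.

0.971

Apply Bayes' rule: the posterior for each component is proportional to its prior times its likelihood at x.
Evaluate each component's likelihood at the observed value:
  p_Thermal = (1/(0.9·√(2π)))·exp(−(7.6−1.4)²/(2·0.9²)) = 0.443269·exp(-23.72840) = 2.19562e-11
  p_Acoustic = (1/(0.9·√(2π)))·exp(−(7.6−2.6)²/(2·0.9²)) = 0.443269·exp(-15.43210) = 8.80222e-08
  p_Electronic = (1/(0.9·√(2π)))·exp(−(7.6−9.6)²/(2·0.9²)) = 0.443269·exp(-2.46914) = 0.0375263
  p_Cosmic = (1/(0.9·√(2π)))·exp(−(7.6−10.7)²/(2·0.9²)) = 0.443269·exp(-5.93210) = 0.00117595
Unnormalised posteriors:
  π_Thermal·p_Thermal = 0.16 × 2.19562e-11 = 3.51299e-12
  π_Acoustic·p_Acoustic = 0.20 × 8.80222e-08 = 1.76044e-08
  π_Electronic·p_Electronic = 0.33 × 0.0375263 = 0.0123837
  π_Cosmic·p_Cosmic = 0.31 × 0.00117595 = 0.000364545
Evidence: 3.51299e-12 + 1.76044e-08 + 0.0123837 + 0.000364545 = 0.0127482
So the posterior for Source Electronic is 0.0123837 / 0.0127482 ≈ 0.971.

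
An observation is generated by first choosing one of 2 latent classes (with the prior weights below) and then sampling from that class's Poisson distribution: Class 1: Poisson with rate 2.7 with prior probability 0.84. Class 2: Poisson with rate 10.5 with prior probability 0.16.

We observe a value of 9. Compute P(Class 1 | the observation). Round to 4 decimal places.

The responsibility of component k is π_k f_k(x) divided by Σ_j π_j f_j(x).
Evaluate each component's likelihood at the observed value:
  p_1 = e^(−2.7)·2.7^9/9! = 0.00141226
  p_2 = e^(−10.5)·10.5^9/9! = 0.11772
Prior × likelihood for each component:
  π_1·p_1 = 0.84 × 0.00141226 = 0.0011863
  π_2·p_2 = 0.16 × 0.11772 = 0.0188351
Denominator: 0.0011863 + 0.0188351 = 0.0200214
P(Class 1 | 9) = 0.0011863 / 0.0200214 ≈ 0.0593

0.0593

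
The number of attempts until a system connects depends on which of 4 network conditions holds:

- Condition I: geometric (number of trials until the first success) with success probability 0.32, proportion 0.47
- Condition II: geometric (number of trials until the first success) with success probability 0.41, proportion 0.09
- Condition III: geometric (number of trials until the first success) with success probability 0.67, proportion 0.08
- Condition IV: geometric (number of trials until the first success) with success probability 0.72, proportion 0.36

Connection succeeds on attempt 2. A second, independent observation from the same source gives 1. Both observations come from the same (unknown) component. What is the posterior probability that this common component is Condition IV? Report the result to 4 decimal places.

The responsibility of component k is w_k f_k(x) divided by Σ_j w_j f_j(x).
Since both observations come from the same component, the likelihood for component k is f_k(x₁)·f_k(x₂).
  p_I = [0.32·(1−0.32)^1 = 0.32·0.68 = 0.2176] × [0.32] = 0.069632
  p_II = [0.41·(1−0.41)^1 = 0.41·0.59 = 0.2419] × [0.41] = 0.099179
  p_III = [0.67·(1−0.67)^1 = 0.67·0.33 = 0.2211] × [0.67] = 0.148137
  p_IV = [0.72·(1−0.72)^1 = 0.72·0.28 = 0.2016] × [0.72] = 0.145152
Weight by the priors:
  w_I·p_I = 0.47 × 0.069632 = 0.032727
  w_II·p_II = 0.09 × 0.099179 = 0.00892611
  w_III·p_III = 0.08 × 0.148137 = 0.011851
  w_IV·p_IV = 0.36 × 0.145152 = 0.0522547
Evidence: 0.032727 + 0.00892611 + 0.011851 + 0.0522547 = 0.105759
So the posterior for Condition IV is 0.0522547 / 0.105759 ≈ 0.4941.

0.4941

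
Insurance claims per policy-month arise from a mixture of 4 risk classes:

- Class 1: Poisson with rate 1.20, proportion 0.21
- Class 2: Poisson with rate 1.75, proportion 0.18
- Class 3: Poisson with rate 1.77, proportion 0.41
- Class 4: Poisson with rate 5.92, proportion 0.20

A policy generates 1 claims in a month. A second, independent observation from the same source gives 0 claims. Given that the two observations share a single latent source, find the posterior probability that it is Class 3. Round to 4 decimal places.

Posterior ∝ prior × likelihood, so P(k | x) ∝ P(Z=k) f_k(x); normalise over all components.
Since both observations come from the same component, the likelihood for component k is f_k(x₁)·f_k(x₂).
  f_1 = [0.361433] × [0.301194] = 0.108862
  f_2 = [0.304104] × [0.173774] = 0.0528454
  f_3 = [0.301489] × [0.170333] = 0.0513536
  f_4 = [0.0158964] × [0.0026852] = 4.2685e-05
Prior × likelihood for each component:
  P(Z=1)·f_1 = 0.21 × 0.108862 = 0.0228609
  P(Z=2)·f_2 = 0.18 × 0.0528454 = 0.00951218
  P(Z=3)·f_3 = 0.41 × 0.0513536 = 0.021055
  P(Z=4)·f_4 = 0.20 × 4.2685e-05 = 8.537e-06
Normaliser: 0.0228609 + 0.00951218 + 0.021055 + 8.537e-06 = 0.0534366
Responsibility of Class 3: 0.021055 / 0.0534366 ≈ 0.3940

0.3940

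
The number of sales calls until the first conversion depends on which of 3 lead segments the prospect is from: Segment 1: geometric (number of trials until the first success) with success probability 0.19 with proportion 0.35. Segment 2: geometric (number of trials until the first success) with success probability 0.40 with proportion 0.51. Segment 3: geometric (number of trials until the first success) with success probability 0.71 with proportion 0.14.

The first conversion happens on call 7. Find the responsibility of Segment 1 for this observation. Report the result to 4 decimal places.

Apply Bayes' rule: the posterior for each component is proportional to its prior times its likelihood at x.
Geometric probabilities:
  f_1 = 0.0536616
  f_2 = 0.0186624
  f_3 = 0.000422325
Multiply by the mixture weights:
  π_1·f_1 = 0.35 × 0.0536616 = 0.0187816
  π_2·f_2 = 0.51 × 0.0186624 = 0.00951782
  π_3·f_3 = 0.14 × 0.000422325 = 5.91254e-05
Normaliser: 0.0187816 + 0.00951782 + 5.91254e-05 = 0.0283585
Responsibility of Segment 1: 0.0187816 / 0.0283585 ≈ 0.6623

0.6623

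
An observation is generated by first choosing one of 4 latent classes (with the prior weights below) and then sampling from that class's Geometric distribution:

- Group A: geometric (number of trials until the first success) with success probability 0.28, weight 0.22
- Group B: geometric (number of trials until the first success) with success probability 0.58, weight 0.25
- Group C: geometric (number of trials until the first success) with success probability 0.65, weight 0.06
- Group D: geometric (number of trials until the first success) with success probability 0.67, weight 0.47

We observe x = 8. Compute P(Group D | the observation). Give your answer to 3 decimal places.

0.020

The responsibility of component k is w_k f_k(x) divided by Σ_j w_j f_j(x).
Evaluate each component's likelihood at the observed value:
  f_A = 0.28·(1−0.28)^7 = 0.28·0.100306 = 0.0280857
  f_B = 0.58·(1−0.58)^7 = 0.58·0.00230539 = 0.00133713
  f_C = 0.65·(1−0.65)^7 = 0.65·0.000643393 = 0.000418205
  f_D = 0.67·(1−0.67)^7 = 0.67·0.000426184 = 0.000285544
Multiply by the mixture weights:
  w_A·f_A = 0.22 × 0.0280857 = 0.00617886
  w_B·f_B = 0.25 × 0.00133713 = 0.000334282
  w_C·f_C = 0.06 × 0.000418205 = 2.50923e-05
  w_D·f_D = 0.47 × 0.000285544 = 0.000134205
Evidence: 0.00617886 + 0.000334282 + 2.50923e-05 + 0.000134205 = 0.00667244
P(Group D | data) ≈ 0.020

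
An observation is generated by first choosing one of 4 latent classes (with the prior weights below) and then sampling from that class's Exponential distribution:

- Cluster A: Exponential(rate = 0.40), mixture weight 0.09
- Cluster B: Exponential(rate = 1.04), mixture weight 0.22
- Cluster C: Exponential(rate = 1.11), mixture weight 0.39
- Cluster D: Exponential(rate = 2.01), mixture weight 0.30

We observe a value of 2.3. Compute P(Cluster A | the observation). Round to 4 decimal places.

Apply Bayes' rule: the posterior for each component is proportional to its prior times its likelihood at x.
Exponential densities:
  p_A = 0.159408
  p_B = 0.0951045
  p_C = 0.086411
  p_D = 0.0197448
Multiply by the mixture weights:
  w_A·p_A = 0.09 × 0.159408 = 0.0143467
  w_B·p_B = 0.22 × 0.0951045 = 0.020923
  w_C·p_C = 0.39 × 0.086411 = 0.0337003
  w_D·p_D = 0.30 × 0.0197448 = 0.00592344
Evidence: 0.0143467 + 0.020923 + 0.0337003 + 0.00592344 = 0.0748934
Responsibility of Cluster A: 0.0143467 / 0.0748934 ≈ 0.1916

0.1916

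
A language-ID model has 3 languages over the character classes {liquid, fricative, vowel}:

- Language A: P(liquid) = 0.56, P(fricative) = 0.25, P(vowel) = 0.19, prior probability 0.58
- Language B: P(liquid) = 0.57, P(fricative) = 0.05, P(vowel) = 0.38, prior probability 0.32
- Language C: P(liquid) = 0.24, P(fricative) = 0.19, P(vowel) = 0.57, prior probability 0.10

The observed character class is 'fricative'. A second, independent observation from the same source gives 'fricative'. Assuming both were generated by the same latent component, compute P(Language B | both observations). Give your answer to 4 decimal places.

P(component k | x) = P(Z=k)·f_k(x) / marginal(x), where marginal(x) = Σ_j P(Z=j)·f_j(x).
Since both observations come from the same component, the likelihood for component k is f_k(x₁)·f_k(x₂).
  p_A = [0.25] × [0.25] = 0.0625
  p_B = [0.05] × [0.05] = 0.0025
  p_C = [0.19] × [0.19] = 0.0361
Unnormalised posteriors:
  P(Z=A)·p_A = 0.58 × 0.0625 = 0.03625
  P(Z=B)·p_B = 0.32 × 0.0025 = 0.0008
  P(Z=C)·p_C = 0.10 × 0.0361 = 0.00361
Marginal: 0.03625 + 0.0008 + 0.00361 = 0.04066
P(Language B | data) ≈ 0.0197

0.0197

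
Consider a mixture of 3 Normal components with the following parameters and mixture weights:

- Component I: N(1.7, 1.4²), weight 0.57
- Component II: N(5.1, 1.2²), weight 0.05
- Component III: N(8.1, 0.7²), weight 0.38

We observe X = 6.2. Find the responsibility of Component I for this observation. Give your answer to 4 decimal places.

P(component k | x) = w_k·f_k(x) / marginal(x), where marginal(x) = Σ_j w_j·f_j(x).
Component likelihoods at x = 6.2:
  L_I = (1/(1.4·√(2π)))·exp(−(6.2−1.7)²/(2·1.4²)) = 0.284959·exp(-5.16582) = 0.00162666
  L_II = (1/(1.2·√(2π)))·exp(−(6.2−5.1)²/(2·1.2²)) = 0.332452·exp(-0.42014) = 0.218406
  L_III = (1/(0.7·√(2π)))·exp(−(6.2−8.1)²/(2·0.7²)) = 0.569918·exp(-3.68367) = 0.0143223
Weight by the priors:
  w_I·L_I = 0.57 × 0.00162666 = 0.000927196
  w_II·L_II = 0.05 × 0.218406 = 0.0109203
  w_III·L_III = 0.38 × 0.0143223 = 0.00544248
Marginal: 0.000927196 + 0.0109203 + 0.00544248 = 0.01729
Responsibility of Component I: 0.000927196 / 0.01729 ≈ 0.0536

0.0536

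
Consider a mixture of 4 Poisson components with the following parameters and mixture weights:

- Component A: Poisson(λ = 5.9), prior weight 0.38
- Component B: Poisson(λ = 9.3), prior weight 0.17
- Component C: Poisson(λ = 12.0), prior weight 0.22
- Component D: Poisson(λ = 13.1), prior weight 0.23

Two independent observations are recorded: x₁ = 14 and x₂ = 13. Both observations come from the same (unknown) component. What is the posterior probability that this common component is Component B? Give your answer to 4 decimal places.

By Bayes' theorem, P(k | x) = π_k f_k(x) / Σ_j π_j f_j(x).
Since both observations come from the same component, the likelihood for component k is f_k(x₁)·f_k(x₂).
  f_A = [e^(−5.9)·5.9^14/14! = 0.00194618] × [0.00461805] = 8.98754e-06
  f_B = [e^(−9.3)·9.3^14/14! = 0.0379677] × [0.0571557] = 0.00217007
  f_C = [e^(−12.0)·12.0^14/14! = 0.0904889] × [0.10557] = 0.00955295
  f_D = [e^(−13.1)·13.1^14/14! = 0.102833] × [0.109898] = 0.0113011
Multiply by the mixture weights:
  π_A·f_A = 0.38 × 8.98754e-06 = 3.41526e-06
  π_B·f_B = 0.17 × 0.00217007 = 0.000368912
  π_C·f_C = 0.22 × 0.00955295 = 0.00210165
  π_D·f_D = 0.23 × 0.0113011 = 0.00259925
Denominator: 3.41526e-06 + 0.000368912 + 0.00210165 + 0.00259925 = 0.00507323
So the posterior for Component B is 0.000368912 / 0.00507323 ≈ 0.0727.

0.0727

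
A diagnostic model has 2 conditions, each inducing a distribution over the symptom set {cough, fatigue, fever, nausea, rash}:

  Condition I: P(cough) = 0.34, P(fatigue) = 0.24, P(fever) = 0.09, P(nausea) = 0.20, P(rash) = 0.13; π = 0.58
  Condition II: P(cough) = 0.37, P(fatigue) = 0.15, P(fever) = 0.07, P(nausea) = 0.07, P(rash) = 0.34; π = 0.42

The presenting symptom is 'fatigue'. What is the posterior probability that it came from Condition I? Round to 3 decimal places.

0.688

Apply Bayes' rule: the posterior for each component is proportional to its prior times its likelihood at x.
Component likelihoods at x = 'fatigue':
  f_I = P(fatigue | comp) = 0.24
  f_II = P(fatigue | comp) = 0.15
Prior × likelihood for each component:
  π_I·f_I = 0.58 × 0.24 = 0.1392
  π_II·f_II = 0.42 × 0.15 = 0.063
Denominator: 0.1392 + 0.063 = 0.2022
Responsibility of Condition I: 0.1392 / 0.2022 ≈ 0.688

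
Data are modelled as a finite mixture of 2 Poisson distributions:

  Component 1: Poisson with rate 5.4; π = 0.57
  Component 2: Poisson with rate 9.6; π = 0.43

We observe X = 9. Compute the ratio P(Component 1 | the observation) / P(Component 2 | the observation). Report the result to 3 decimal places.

0.498

The posterior odds equal the prior odds times the likelihood ratio: (π_i/π_j)·(f_i(x)/f_j(x)).
Evaluate each component's likelihood at the observed value:
  L_1 = 0.0485949
  L_2 = 0.129256
Posterior odds = (π_1·L_1) / (π_2·L_2) = (0.57·0.0485949) / (0.43·0.129256) = 0.0276991 / 0.0555801 ≈ 0.498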